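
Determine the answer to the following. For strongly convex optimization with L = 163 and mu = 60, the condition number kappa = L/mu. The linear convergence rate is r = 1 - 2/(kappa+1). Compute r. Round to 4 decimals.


Step 1: Compute the condition number.
kappa = L/mu = 163/60 = 2.7167
Step 2: Compute the convergence rate.
r = 1 - 2/(kappa + 1) = 1 - 2*mu/(L + mu) = (L - mu)/(L + mu) = 103/223 = 0.4619


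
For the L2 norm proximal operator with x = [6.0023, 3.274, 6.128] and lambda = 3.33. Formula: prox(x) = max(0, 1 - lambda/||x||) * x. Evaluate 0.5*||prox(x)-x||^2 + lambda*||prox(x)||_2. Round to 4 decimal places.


Step 1: Compute ||x||.
||x|| = 9.1815
Step 2: Compute scaling factor.
scale = max(0, 1 - 3.33/9.1815) = 0.6373
Step 3: prox(x) = [3.8253, 2.0866, 3.9054]
||prox(x)|| = 5.8515
Step 4: Proximal objective.
0.5*||prox-x||^2 = 5.5445
lambda*||prox|| = 19.4855
Total = 25.0298


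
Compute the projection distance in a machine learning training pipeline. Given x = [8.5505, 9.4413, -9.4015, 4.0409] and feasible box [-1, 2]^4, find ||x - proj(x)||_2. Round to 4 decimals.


Project each component onto [-1, 2].
clip(8.5505) = 2.0, clip(9.4413) = 2.0, clip(-9.4015) = -1.0, clip(4.0409) = 2.0
Projection = [2.0, 2.0, -1.0, 2.0]
Squared diffs: [42.9091, 55.3729, 70.5852, 4.1653]
Distance = sqrt(173.0325) = 13.1542


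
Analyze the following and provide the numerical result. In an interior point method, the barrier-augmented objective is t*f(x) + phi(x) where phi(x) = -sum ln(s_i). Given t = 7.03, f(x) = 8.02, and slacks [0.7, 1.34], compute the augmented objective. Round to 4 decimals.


Step 1: Compute log-barrier.
ln values: [-0.3567, 0.2927]
phi = -(-0.3567 + 0.2927) = 0.064
Step 2: Compute augmented objective.
t*f(x) = 7.03*8.02 = 56.3806
Total = 56.3806 + 0.064 = 56.4446


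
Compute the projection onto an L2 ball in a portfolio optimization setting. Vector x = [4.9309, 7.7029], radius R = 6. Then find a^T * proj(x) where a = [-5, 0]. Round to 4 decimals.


Step 1: Compute ||x|| (intermediates to 6 decimals).
||x|| = sqrt(4.9309^2 + 7.7029^2) = 9.145952
Step 2: Project.
Since ||x|| > R, scale = R/||x|| = 6/9.145952 = 0.656028, proj(x) = scale * x
proj(x) = [3.234808, 5.053318]
Step 3: Dot product.
a^T * proj(x) = -5*3.234808 + 0*5.053318 = -16.174


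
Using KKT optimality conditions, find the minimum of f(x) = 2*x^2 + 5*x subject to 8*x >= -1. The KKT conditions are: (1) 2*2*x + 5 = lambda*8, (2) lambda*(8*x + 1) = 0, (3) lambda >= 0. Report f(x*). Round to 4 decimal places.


Step 1: Try lambda = 0 (constraint inactive).
x_unc = -5/(2*2) = -1.25
Check: 8*-1.25 = -10.0 < -1 -- violated!
Step 2: Constraint must be active: 8*x = -1
x* = -1/8 = -0.125
lambda = (2*2*(-0.125) + 5)/8 = 0.5625
Step 3: Compute optimal value.
f(x*) = 2*(-0.125)^2 + 5*(-0.125) = -0.5938


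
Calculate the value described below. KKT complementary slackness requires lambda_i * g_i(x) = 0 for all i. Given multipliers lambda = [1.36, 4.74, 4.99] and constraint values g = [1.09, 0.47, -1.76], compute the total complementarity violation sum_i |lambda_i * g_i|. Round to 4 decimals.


KKT complementary slackness check:
lambda_1 * g_1 = 1.36 * 1.09 = 1.4824
lambda_2 * g_2 = 4.74 * 0.47 = 2.2278
lambda_3 * g_3 = 4.99 * -1.76 = -8.7824
Total violation = 1.4824 + 2.2278 + 8.7824 = 12.4926


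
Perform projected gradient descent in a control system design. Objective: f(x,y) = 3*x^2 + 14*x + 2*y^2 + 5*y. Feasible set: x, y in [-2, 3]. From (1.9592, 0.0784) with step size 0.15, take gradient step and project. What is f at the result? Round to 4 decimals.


Step 1: Compute gradient at (1.9592, 0.0784).
grad_x = 2*3*1.9592 + 14 = 25.7552
grad_y = 2*2*0.0784 + 5 = 5.3136
Step 2: Gradient step.
x_raw = 1.9592 - 0.15*25.7552 = -1.9041
y_raw = 0.0784 - 0.15*5.3136 = -0.7186
Step 3: Project onto [-2, 3].
x_proj = clip(-1.9041) = -1.9041
y_proj = clip(-0.7186) = -0.7186
Step 4: Evaluate f.
f(-1.9041, -0.7186) = -18.3409


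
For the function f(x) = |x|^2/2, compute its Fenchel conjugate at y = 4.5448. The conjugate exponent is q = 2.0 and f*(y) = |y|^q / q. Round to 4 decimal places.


The conjugate exponent q satisfies 1/p + 1/q = 1.
p = 2, so q = 2/(2 - 1) = 2.0
|y|^q = 4.5448^2.0 = 20.6552
f*(4.5448) = 20.6552 / 2.0 = 10.3276


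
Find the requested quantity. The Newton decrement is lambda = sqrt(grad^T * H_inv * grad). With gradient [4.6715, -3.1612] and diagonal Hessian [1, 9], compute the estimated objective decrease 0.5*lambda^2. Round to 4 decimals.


Step 1: H is diagonal, so H^(-1) * g = [4.6715, -0.3512].
Step 2: g^T H^(-1) g = sum_i g_i^2 / H_ii
  = (4.6715)^2/1 + (-3.1612)^2/9
  = 21.8229 + 1.1104 = 22.9333
Step 3: Objective decrease = 0.5 * g^T H^(-1) g = 11.4666


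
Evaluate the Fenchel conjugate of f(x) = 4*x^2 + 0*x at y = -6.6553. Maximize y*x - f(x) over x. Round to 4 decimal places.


f*(y) = sup_x {y*x - a*x^2 - b*x} = sup_x {(y-b)*x - a*x^2}
FOC: (y - b) - 2a*x = 0 => x* = (y - b)/(2a)
x* = (-6.6553 - 0)/(2*4) = -0.8319
f*(-6.6553) = (y-b)^2/(4a) = (-6.6553 - 0)^2/(4*4)
= 44.293/16 = 2.7683


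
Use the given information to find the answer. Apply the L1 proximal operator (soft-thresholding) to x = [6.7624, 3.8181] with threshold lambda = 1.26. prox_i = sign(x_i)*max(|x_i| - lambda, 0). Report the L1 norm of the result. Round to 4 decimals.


Soft-thresholding with lambda = 1.26:
prox(6.7624) = sign(6.7624)*max(|6.7624| - 1.26, 0) = 5.5024
prox(3.8181) = sign(3.8181)*max(|3.8181| - 1.26, 0) = 2.5581
prox(x) = [5.5024, 2.5581]
||prox(x)||_1 = 5.5024 + 2.5581 = 8.0605


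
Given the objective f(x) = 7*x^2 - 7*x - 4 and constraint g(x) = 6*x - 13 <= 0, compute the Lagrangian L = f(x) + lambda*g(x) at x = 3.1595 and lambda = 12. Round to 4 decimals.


Step 1: Evaluate f(x).
f(3.1595) = 7*3.1595^2 - 7*3.1595 - 4 = 43.7606
Step 2: Evaluate g(x).
g(3.1595) = 6*3.1595 - 13 = 5.957
Step 3: Compute Lagrangian.
L = 43.7606 + 12*5.957 = 115.2446


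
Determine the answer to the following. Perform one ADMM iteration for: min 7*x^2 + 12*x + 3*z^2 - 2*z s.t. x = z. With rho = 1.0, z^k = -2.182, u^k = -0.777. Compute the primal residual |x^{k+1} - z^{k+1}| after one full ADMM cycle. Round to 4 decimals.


ADMM iteration with rho = 1.0, z^k = -2.182, u^k = -0.777
Step 1: x-update.
Minimize 7*x^2 + 12*x + (1.0/2)*(x + 2.182 - 0.777)^2
FOC: (2*7 + 1.0)*x = -12 + 1.0*(-2.182 + 0.777)
x^{k+1} = -0.8937
Step 2: z-update.
Minimize 3*z^2 - 2*z + (1.0/2)*(-0.8937 - z - 0.777)^2
FOC: (2*3 + 1.0)*z = 2 + 1.0*(-0.8937 - 0.777)
z^{k+1} = 0.047
Step 3: u-update.
u^{k+1} = -0.777 - 0.8937 - 0.047 = -1.7177
Step 4: Primal residual = |-0.8937 - 0.047| = 0.9407


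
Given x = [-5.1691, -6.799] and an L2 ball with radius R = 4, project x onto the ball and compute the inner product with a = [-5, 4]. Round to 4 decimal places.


Step 1: Compute ||x|| (intermediates to 6 decimals).
||x|| = sqrt((-5.1691)^2 + (-6.799)^2) = 8.540843
Step 2: Project.
Since ||x|| > R, scale = R/||x|| = 4/8.540843 = 0.468338, proj(x) = scale * x
proj(x) = [-2.420886, -3.18423]
Step 3: Dot product.
a^T * proj(x) = -5*(-2.420886) + 4*(-3.18423) = -0.6325


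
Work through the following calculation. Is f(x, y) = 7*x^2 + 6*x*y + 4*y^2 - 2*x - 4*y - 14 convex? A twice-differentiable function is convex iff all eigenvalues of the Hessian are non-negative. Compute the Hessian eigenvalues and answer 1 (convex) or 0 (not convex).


The Hessian of f(x,y) = 7*x^2 + 6*x*y + 4*y^2 - 2*x - 4*y - 14 is:
H = [[14, 6], [6, 8]]
Trace = 14 + 8 = 22
Determinant = 14*8 - (6)^2 = 76
Discriminant = (22)^2 - 4*76 = 180.0
Eigenvalues: lambda_1 = 4.2918, lambda_2 = 17.7082
The function is convex.

1


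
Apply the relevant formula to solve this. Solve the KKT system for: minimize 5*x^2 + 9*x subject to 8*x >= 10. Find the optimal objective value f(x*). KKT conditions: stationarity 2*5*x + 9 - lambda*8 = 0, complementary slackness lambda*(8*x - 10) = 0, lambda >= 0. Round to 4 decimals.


Step 1: Try lambda = 0 (constraint inactive).
x_unc = -9/(2*5) = -0.9
Check: 8*-0.9 = -7.2 < 10 -- violated!
Step 2: Constraint must be active: 8*x = 10
x* = 10/8 = 1.25
lambda = (2*5*1.25 + 9)/8 = 2.6875
Step 3: Compute optimal value.
f(x*) = 5*1.25^2 + 9*1.25 = 19.0625


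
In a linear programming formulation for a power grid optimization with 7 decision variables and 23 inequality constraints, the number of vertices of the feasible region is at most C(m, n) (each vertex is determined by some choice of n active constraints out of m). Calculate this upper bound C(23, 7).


Each vertex corresponds to some choice of n active constraints out of m, so the number of vertices is at most C(m, n) = m! / (n!(m-n)!).
m = 23, n = 7
Numerator: 23 * 22 * 21 * 20 * 19 * 18 * 17
Denominator: 7! = 5040
C(23, 7) = 245157


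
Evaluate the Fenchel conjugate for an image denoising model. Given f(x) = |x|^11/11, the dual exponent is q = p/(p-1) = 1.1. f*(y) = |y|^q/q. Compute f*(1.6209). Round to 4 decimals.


The conjugate exponent q satisfies 1/p + 1/q = 1.
p = 11, so q = 11/(11 - 1) = 1.1
|y|^q = 1.6209^1.1 = 1.7011
f*(1.6209) = 1.7011 / 1.1 = 1.5465


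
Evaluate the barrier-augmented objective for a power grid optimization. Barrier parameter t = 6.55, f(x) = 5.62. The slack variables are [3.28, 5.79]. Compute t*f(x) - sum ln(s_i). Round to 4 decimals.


Step 1: Compute log-barrier.
ln values: [1.1878, 1.7561]
phi = -(1.1878 + 1.7561) = -2.944
Step 2: Compute augmented objective.
t*f(x) = 6.55*5.62 = 36.811
Total = 36.811 - 2.944 = 33.867


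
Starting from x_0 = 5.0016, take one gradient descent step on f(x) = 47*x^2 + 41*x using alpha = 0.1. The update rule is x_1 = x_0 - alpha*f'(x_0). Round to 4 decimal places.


We compute the gradient at x_0 and apply the update.
f'(x) = 94*x + 41
f'(5.0016) = 94*5.0016 + 41 = 511.1504
x_1 = 5.0016 - 0.1*511.1504 = -46.1134


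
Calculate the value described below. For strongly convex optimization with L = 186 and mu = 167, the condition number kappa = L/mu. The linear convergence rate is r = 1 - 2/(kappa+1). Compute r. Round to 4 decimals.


Step 1: Compute the condition number.
kappa = L/mu = 186/167 = 1.1138
Step 2: Compute the convergence rate.
r = 1 - 2/(kappa + 1) = 1 - 2*mu/(L + mu) = (L - mu)/(L + mu) = 19/353 = 0.0538


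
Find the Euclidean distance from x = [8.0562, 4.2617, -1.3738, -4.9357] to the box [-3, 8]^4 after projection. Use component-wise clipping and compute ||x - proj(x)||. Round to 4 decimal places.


Project each component onto [-3, 8].
clip(8.0562) = 8.0, clip(4.2617) = 4.2617, clip(-1.3738) = -1.3738, clip(-4.9357) = -3.0
Projection = [8.0, 4.2617, -1.3738, -3.0]
Squared diffs: [0.0032, 0.0, 0.0, 3.7469]
Distance = sqrt(3.7501) = 1.9365


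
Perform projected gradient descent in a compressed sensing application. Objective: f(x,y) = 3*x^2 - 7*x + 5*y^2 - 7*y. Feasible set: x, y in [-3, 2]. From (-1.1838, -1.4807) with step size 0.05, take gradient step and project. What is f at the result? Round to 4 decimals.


Step 1: Compute gradient at (-1.1838, -1.4807).
grad_x = 2*3*-1.1838 - 7 = -14.1028
grad_y = 2*5*-1.4807 - 7 = -21.807
Step 2: Gradient step.
x_raw = -1.1838 - 0.05*-14.1028 = -0.4787
y_raw = -1.4807 - 0.05*-21.807 = -0.3904
Step 3: Project onto [-3, 2].
x_proj = clip(-0.4787) = -0.4787
y_proj = clip(-0.3904) = -0.3904
Step 4: Evaluate f.
f(-0.4787, -0.3904) = 7.5323


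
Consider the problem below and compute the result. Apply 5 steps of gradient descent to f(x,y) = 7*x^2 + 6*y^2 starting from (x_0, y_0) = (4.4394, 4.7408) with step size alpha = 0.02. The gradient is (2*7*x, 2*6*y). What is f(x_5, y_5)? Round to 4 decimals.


Gradient descent on f(x,y) = 7*x^2 + 6*y^2.
Starting point: (4.4394, 4.7408), alpha = 0.02
Step 1: grad_x = 2*7*4.4394 = 62.1516, grad_y = 2*6*4.7408 = 56.8896
  x_1 = 4.4394 - 0.02*62.1516 = 3.1964
  y_1 = 4.7408 - 0.02*56.8896 = 3.603
Step 2: grad_x = 2*7*3.1964 = 44.7492, grad_y = 2*6*3.603 = 43.2361
  x_2 = 3.1964 - 0.02*44.7492 = 2.3014
  y_2 = 3.603 - 0.02*43.2361 = 2.7383
Step 3: grad_x = 2*7*2.3014 = 32.2194, grad_y = 2*6*2.7383 = 32.8594
  x_3 = 2.3014 - 0.02*32.2194 = 1.657
  y_3 = 2.7383 - 0.02*32.8594 = 2.0811
Step 4: grad_x = 2*7*1.657 = 23.198, grad_y = 2*6*2.0811 = 24.9732
  x_4 = 1.657 - 0.02*23.198 = 1.193
  y_4 = 2.0811 - 0.02*24.9732 = 1.5816
Step 5: grad_x = 2*7*1.193 = 16.7025, grad_y = 2*6*1.5816 = 18.9796
  x_5 = 1.193 - 0.02*16.7025 = 0.859
  y_5 = 1.5816 - 0.02*18.9796 = 1.202
f(0.859, 1.202) = 7*0.859^2 + 6*1.202^2 = 13.8344


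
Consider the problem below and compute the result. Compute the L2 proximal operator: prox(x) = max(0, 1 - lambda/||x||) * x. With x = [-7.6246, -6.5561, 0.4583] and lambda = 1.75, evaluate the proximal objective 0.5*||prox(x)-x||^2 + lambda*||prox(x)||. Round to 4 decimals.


Step 1: Compute ||x||.
||x|| = 10.0661
Step 2: Compute scaling factor.
scale = max(0, 1 - 1.75/10.0661) = 0.8261
Step 3: prox(x) = [-6.2991, -5.4163, 0.3786]
||prox(x)|| = 8.3161
Step 4: Proximal objective.
0.5*||prox-x||^2 = 1.5313
lambda*||prox|| = 14.5532
Total = 16.0845


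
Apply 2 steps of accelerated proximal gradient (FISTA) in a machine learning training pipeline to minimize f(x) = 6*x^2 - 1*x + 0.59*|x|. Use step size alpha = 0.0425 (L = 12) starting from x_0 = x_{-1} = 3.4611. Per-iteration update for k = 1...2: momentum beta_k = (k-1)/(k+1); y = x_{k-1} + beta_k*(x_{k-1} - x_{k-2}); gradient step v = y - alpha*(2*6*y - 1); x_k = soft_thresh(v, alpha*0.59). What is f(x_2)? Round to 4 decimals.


FISTA on f(x) = 6*x^2 - 1*x + 0.59*|x|
L = 12, alpha = 0.0425
Iteration 1: beta = 0.0, y = 3.4611 + 0.0*(3.4611 - 3.4611) = 3.4611
  grad(y) = 40.5332, v = y - alpha*grad = 1.7384
  prox(v) = soft_thresh(1.7384, 0.0251) = 1.7134
Iteration 2: beta = 0.3333, y = 1.7134 + 0.3333*(1.7134 - 3.4611) = 1.1308
  grad(y) = 12.5694, v = y - alpha*grad = 0.5966
  prox(v) = soft_thresh(0.5966, 0.0251) = 0.5715
f(x_2) = 6*0.5715^2 - 1*0.5715 + 0.59*|0.5715| = 1.7254


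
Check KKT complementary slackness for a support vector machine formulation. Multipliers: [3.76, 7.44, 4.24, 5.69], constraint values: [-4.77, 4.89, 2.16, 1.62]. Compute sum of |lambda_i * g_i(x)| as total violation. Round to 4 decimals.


KKT complementary slackness check:
lambda_1 * g_1 = 3.76 * -4.77 = -17.9352
lambda_2 * g_2 = 7.44 * 4.89 = 36.3816
lambda_3 * g_3 = 4.24 * 2.16 = 9.1584
lambda_4 * g_4 = 5.69 * 1.62 = 9.2178
Total violation = 17.9352 + 36.3816 + 9.1584 + 9.2178 = 72.693


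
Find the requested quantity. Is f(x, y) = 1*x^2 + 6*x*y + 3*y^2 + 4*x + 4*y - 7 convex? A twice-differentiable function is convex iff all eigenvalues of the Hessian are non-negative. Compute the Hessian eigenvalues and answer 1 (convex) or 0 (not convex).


The Hessian of f(x,y) = 1*x^2 + 6*x*y + 3*y^2 + 4*x + 4*y - 7 is:
H = [[2, 6], [6, 6]]
Trace = 2 + 6 = 8
Determinant = 2*6 - (6)^2 = -24
Discriminant = (8)^2 - 4*-24 = 160.0
Eigenvalues: lambda_1 = -2.3246, lambda_2 = 10.3246
The function is not convex.

0


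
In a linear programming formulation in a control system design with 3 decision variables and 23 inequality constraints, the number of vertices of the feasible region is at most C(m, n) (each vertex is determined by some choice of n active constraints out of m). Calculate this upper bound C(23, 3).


Each vertex corresponds to some choice of n active constraints out of m, so the number of vertices is at most C(m, n) = m! / (n!(m-n)!).
m = 23, n = 3
Numerator: 23 * 22 * 21
Denominator: 3! = 6
C(23, 3) = 1771


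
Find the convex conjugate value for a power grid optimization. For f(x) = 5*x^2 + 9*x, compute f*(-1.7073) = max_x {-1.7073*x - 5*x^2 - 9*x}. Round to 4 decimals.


f*(y) = sup_x {y*x - a*x^2 - b*x} = sup_x {(y-b)*x - a*x^2}
FOC: (y - b) - 2a*x = 0 => x* = (y - b)/(2a)
x* = (-1.7073 - 9)/(2*5) = -1.0707
f*(-1.7073) = (y-b)^2/(4a) = (-1.7073 - 9)^2/(4*5)
= 114.6463/20 = 5.7323


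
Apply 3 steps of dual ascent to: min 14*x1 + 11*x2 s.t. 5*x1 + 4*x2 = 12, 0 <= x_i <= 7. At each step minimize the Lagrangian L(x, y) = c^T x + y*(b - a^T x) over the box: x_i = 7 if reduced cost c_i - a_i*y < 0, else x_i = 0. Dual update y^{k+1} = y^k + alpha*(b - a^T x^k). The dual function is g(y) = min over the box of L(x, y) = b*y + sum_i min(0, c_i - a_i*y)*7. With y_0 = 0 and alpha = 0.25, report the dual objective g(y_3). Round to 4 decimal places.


Dual ascent for LP: min 14*x1 + 11*x2, 5*x1 + 4*x2 = 12, 0 <= x_i <= 7
Step 1: y^k = 0.0, reduced costs: (14.0, 11.0)
  x^k = (0.0, 0.0), subgradient = b - a^T x = 12.0
  y^{k+1} = 0.0 + 0.25*12.0 = 3.0
Step 2: y^k = 3.0, reduced costs: (-1.0, -1.0)
  x^k = (7.0, 7.0), subgradient = b - a^T x = -51.0
  y^{k+1} = 3.0 + 0.25*-51.0 = -9.75
Step 3: y^k = -9.75, reduced costs: (62.75, 50.0)
  x^k = (0.0, 0.0), subgradient = b - a^T x = 12.0
  y^{k+1} = -9.75 + 0.25*12.0 = -6.75
Dual objective at y_3 = -6.75: reduced costs (47.75, 38.0), box minimizer x = (0.0, 0.0)
g(y_3) = b*y + (c1 - a1*y)*x1 + (c2 - a2*y)*x2 = 12*(-6.75) + 47.75*0.0 + 38.0*0.0 = -81.0 + 0.0 + 0.0 = -81.0


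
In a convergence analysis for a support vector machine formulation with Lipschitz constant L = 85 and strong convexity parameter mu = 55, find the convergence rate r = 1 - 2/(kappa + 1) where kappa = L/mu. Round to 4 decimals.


Step 1: Compute the condition number.
kappa = L/mu = 85/55 = 1.5455
Step 2: Compute the convergence rate.
r = 1 - 2/(kappa + 1) = 1 - 2*mu/(L + mu) = (L - mu)/(L + mu) = 30/140 = 0.2143


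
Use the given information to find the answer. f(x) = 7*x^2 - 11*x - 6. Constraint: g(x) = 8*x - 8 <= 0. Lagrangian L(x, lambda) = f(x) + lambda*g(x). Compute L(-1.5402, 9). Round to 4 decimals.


Step 1: Evaluate f(x).
f(-1.5402) = 7*(-1.5402)^2 - 11*(-1.5402) - 6 = 27.5477
Step 2: Evaluate g(x).
g(-1.5402) = 8*-1.5402 - 8 = -20.3216
Step 3: Compute Lagrangian.
L = 27.5477 + 9*-20.3216 = -155.3467


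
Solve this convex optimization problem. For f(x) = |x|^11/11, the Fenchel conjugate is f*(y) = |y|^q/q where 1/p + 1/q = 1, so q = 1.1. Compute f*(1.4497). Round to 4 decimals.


The conjugate exponent q satisfies 1/p + 1/q = 1.
p = 11, so q = 11/(11 - 1) = 1.1
|y|^q = 1.4497^1.1 = 1.5045
f*(1.4497) = 1.5045 / 1.1 = 1.3678


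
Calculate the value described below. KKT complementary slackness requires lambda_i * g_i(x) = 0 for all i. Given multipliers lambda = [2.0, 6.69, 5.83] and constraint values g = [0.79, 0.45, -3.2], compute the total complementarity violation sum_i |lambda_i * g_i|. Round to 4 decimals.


KKT complementary slackness check:
lambda_1 * g_1 = 2.0 * 0.79 = 1.58
lambda_2 * g_2 = 6.69 * 0.45 = 3.0105
lambda_3 * g_3 = 5.83 * -3.2 = -18.656
Total violation = 1.58 + 3.0105 + 18.656 = 23.2465


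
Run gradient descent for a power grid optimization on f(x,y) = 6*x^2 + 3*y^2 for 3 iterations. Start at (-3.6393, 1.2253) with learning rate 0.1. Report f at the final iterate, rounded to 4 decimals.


Gradient descent on f(x,y) = 6*x^2 + 3*y^2.
Starting point: (-3.6393, 1.2253), alpha = 0.1
Step 1: grad_x = 2*6*-3.6393 = -43.6716, grad_y = 2*3*1.2253 = 7.3518
  x_1 = -3.6393 - 0.1*-43.6716 = 0.7279
  y_1 = 1.2253 - 0.1*7.3518 = 0.4901
Step 2: grad_x = 2*6*0.7279 = 8.7343, grad_y = 2*3*0.4901 = 2.9407
  x_2 = 0.7279 - 0.1*8.7343 = -0.1456
  y_2 = 0.4901 - 0.1*2.9407 = 0.196
Step 3: grad_x = 2*6*-0.1456 = -1.7469, grad_y = 2*3*0.196 = 1.1763
  x_3 = -0.1456 - 0.1*-1.7469 = 0.0291
  y_3 = 0.196 - 0.1*1.1763 = 0.0784
f(0.0291, 0.0784) = 6*0.0291^2 + 3*0.0784^2 = 0.0235


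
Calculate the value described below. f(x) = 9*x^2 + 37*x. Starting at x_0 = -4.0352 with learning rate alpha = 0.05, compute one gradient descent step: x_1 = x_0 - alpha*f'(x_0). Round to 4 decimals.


We compute the gradient at x_0 and apply the update.
f'(x) = 18*x + 37
f'(-4.0352) = 18*-4.0352 + 37 = -35.6336
x_1 = -4.0352 - 0.05*-35.6336 = -2.2535


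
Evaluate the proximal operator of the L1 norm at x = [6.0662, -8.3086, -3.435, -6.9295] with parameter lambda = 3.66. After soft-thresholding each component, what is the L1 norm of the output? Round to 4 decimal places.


Soft-thresholding with lambda = 3.66:
prox(6.0662) = sign(6.0662)*max(|6.0662| - 3.66, 0) = 2.4062
prox(-8.3086) = sign(-8.3086)*max(|-8.3086| - 3.66, 0) = -4.6486
prox(-3.435) = sign(-3.435)*max(|-3.435| - 3.66, 0) = 0.0
prox(-6.9295) = sign(-6.9295)*max(|-6.9295| - 3.66, 0) = -3.2695
prox(x) = [2.4062, -4.6486, 0.0, -3.2695]
||prox(x)||_1 = 2.4062 + 4.6486 + 0.0 + 3.2695 = 10.3243


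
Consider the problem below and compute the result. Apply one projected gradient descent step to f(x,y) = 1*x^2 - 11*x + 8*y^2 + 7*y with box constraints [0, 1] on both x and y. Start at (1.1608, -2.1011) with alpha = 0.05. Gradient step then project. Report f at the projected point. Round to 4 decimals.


Step 1: Compute gradient at (1.1608, -2.1011).
grad_x = 2*1*1.1608 - 11 = -8.6784
grad_y = 2*8*-2.1011 + 7 = -26.6176
Step 2: Gradient step.
x_raw = 1.1608 - 0.05*-8.6784 = 1.5947
y_raw = -2.1011 - 0.05*-26.6176 = -0.7702
Step 3: Project onto [0, 1].
x_proj = clip(1.5947) = 1.0
y_proj = clip(-0.7702) = 0.0
Step 4: Evaluate f.
f(1.0, 0.0) = -10.0


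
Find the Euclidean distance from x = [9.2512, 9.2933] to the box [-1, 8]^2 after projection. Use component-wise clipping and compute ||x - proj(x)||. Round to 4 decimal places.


Project each component onto [-1, 8].
clip(9.2512) = 8.0, clip(9.2933) = 8.0
Projection = [8.0, 8.0]
Squared diffs: [1.5655, 1.6726]
Distance = sqrt(3.2381) = 1.7995


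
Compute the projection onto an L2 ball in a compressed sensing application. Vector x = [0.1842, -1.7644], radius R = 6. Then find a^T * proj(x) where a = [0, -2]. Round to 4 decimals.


Step 1: Compute ||x|| (intermediates to 6 decimals).
||x|| = sqrt(0.1842^2 + (-1.7644)^2) = 1.773989
Step 2: Project.
Since ||x|| <= R, proj = x (no scaling needed).
proj(x) = [0.1842, -1.7644]
Step 3: Dot product.
a^T * proj(x) = 0*0.1842 - 2*(-1.7644) = 3.5288


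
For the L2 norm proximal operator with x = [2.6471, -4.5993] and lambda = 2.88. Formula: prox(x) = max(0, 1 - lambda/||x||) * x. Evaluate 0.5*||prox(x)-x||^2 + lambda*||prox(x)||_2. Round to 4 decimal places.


Step 1: Compute ||x||.
||x|| = 5.3067
Step 2: Compute scaling factor.
scale = max(0, 1 - 2.88/5.3067) = 0.4573
Step 3: prox(x) = [1.2105, -2.1032]
||prox(x)|| = 2.4267
Step 4: Proximal objective.
0.5*||prox-x||^2 = 4.1472
lambda*||prox|| = 6.9889
Total = 11.136


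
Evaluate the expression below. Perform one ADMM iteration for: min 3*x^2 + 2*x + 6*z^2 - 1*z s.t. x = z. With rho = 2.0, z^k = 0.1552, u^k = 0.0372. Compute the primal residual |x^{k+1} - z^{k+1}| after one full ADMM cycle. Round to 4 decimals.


ADMM iteration with rho = 2.0, z^k = 0.1552, u^k = 0.0372
Step 1: x-update.
Minimize 3*x^2 + 2*x + (2.0/2)*(x - 0.1552 + 0.0372)^2
FOC: (2*3 + 2.0)*x = -2 + 2.0*(0.1552 - 0.0372)
x^{k+1} = -0.2205
Step 2: z-update.
Minimize 6*z^2 - 1*z + (2.0/2)*(-0.2205 - z + 0.0372)^2
FOC: (2*6 + 2.0)*z = 1 + 2.0*(-0.2205 + 0.0372)
z^{k+1} = 0.0452
Step 3: u-update.
u^{k+1} = 0.0372 - 0.2205 - 0.0452 = -0.2285
Step 4: Primal residual = |-0.2205 - 0.0452| = 0.2657


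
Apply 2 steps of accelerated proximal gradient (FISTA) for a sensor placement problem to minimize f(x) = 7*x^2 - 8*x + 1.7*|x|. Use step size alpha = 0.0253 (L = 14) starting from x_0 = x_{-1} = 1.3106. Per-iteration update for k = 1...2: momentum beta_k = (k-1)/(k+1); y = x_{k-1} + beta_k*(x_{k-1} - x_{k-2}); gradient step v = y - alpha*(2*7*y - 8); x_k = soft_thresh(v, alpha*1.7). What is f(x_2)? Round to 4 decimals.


FISTA on f(x) = 7*x^2 - 8*x + 1.7*|x|
L = 14, alpha = 0.0253
Iteration 1: beta = 0.0, y = 1.3106 + 0.0*(1.3106 - 1.3106) = 1.3106
  grad(y) = 10.3484, v = y - alpha*grad = 1.0488
  prox(v) = soft_thresh(1.0488, 0.043) = 1.0058
Iteration 2: beta = 0.3333, y = 1.0058 + 0.3333*(1.0058 - 1.3106) = 0.9042
  grad(y) = 4.6583, v = y - alpha*grad = 0.7863
  prox(v) = soft_thresh(0.7863, 0.043) = 0.7433
f(x_2) = 7*0.7433^2 - 8*0.7433 + 1.7*|0.7433| = -0.8153


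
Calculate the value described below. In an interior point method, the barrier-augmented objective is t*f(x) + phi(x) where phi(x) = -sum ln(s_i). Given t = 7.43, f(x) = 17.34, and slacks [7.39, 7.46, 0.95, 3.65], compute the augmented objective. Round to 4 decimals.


Step 1: Compute log-barrier.
ln values: [2.0001, 2.0096, -0.0513, 1.2947]
phi = -(2.0001 + 2.0096 - 0.0513 + 1.2947) = -5.2531
Step 2: Compute augmented objective.
t*f(x) = 7.43*17.34 = 128.8362
Total = 128.8362 - 5.2531 = 123.5831


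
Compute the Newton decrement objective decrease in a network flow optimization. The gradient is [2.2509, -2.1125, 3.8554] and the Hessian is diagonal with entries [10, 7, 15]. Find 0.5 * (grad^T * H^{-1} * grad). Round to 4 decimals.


Step 1: H is diagonal, so H^(-1) * g = [0.2251, -0.3018, 0.257].
Step 2: g^T H^(-1) g = sum_i g_i^2 / H_ii
  = (2.2509)^2/10 + (-2.1125)^2/7 + (3.8554)^2/15
  = 0.5067 + 0.6375 + 0.9909 = 2.1351
Step 3: Objective decrease = 0.5 * g^T H^(-1) g = 1.0676


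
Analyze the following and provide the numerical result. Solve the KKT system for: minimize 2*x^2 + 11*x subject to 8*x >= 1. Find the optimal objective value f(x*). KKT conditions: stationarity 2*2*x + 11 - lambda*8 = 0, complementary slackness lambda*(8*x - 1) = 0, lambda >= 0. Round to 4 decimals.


Step 1: Try lambda = 0 (constraint inactive).
x_unc = -11/(2*2) = -2.75
Check: 8*-2.75 = -22.0 < 1 -- violated!
Step 2: Constraint must be active: 8*x = 1
x* = 1/8 = 0.125
lambda = (2*2*0.125 + 11)/8 = 1.4375
Step 3: Compute optimal value.
f(x*) = 2*0.125^2 + 11*0.125 = 1.4063


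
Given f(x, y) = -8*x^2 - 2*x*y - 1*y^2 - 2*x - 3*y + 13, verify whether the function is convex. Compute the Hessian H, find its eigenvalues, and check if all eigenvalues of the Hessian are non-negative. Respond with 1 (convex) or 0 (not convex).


The Hessian of f(x,y) = -8*x^2 - 2*x*y - 1*y^2 - 2*x - 3*y + 13 is:
H = [[-16, -2], [-2, -2]]
Trace = -16 - 2 = -18
Determinant = -16*-2 - (-2)^2 = 28
Discriminant = (-18)^2 - 4*28 = 212.0
Eigenvalues: lambda_1 = -16.2801, lambda_2 = -1.7199
The function is not convex.

0


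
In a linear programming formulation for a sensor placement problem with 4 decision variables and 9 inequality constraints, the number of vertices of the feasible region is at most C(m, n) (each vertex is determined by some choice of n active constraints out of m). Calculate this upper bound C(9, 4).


Each vertex corresponds to some choice of n active constraints out of m, so the number of vertices is at most C(m, n) = m! / (n!(m-n)!).
m = 9, n = 4
Numerator: 9 * 8 * 7 * 6
Denominator: 4! = 24
C(9, 4) = 126


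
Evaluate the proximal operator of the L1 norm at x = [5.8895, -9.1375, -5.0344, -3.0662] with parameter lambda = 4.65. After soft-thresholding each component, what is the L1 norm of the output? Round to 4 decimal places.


Soft-thresholding with lambda = 4.65:
prox(5.8895) = sign(5.8895)*max(|5.8895| - 4.65, 0) = 1.2395
prox(-9.1375) = sign(-9.1375)*max(|-9.1375| - 4.65, 0) = -4.4875
prox(-5.0344) = sign(-5.0344)*max(|-5.0344| - 4.65, 0) = -0.3844
prox(-3.0662) = sign(-3.0662)*max(|-3.0662| - 4.65, 0) = 0.0
prox(x) = [1.2395, -4.4875, -0.3844, 0.0]
||prox(x)||_1 = 1.2395 + 4.4875 + 0.3844 + 0.0 = 6.1114


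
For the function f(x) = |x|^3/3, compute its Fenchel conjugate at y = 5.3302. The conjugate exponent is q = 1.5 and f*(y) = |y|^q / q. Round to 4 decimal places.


The conjugate exponent q satisfies 1/p + 1/q = 1.
p = 3, so q = 3/(3 - 1) = 1.5
|y|^q = 5.3302^1.5 = 12.306
f*(5.3302) = 12.306 / 1.5 = 8.204


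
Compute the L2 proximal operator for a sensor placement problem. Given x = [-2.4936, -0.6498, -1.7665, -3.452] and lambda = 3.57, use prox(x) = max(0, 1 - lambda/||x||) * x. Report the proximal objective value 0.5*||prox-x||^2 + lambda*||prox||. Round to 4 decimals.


Step 1: Compute ||x||.
||x|| = 4.6559
Step 2: Compute scaling factor.
scale = max(0, 1 - 3.57/4.6559) = 0.2332
Step 3: prox(x) = [-0.5816, -0.1516, -0.412, -0.8051]
||prox(x)|| = 1.0859
Step 4: Proximal objective.
0.5*||prox-x||^2 = 6.3725
lambda*||prox|| = 3.8767
Total = 10.249


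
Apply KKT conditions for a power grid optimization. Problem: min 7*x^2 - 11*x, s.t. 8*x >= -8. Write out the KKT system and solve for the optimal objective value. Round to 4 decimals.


Step 1: Try lambda = 0 (constraint inactive).
Stationarity: 2*7*x - 11 = 0
x* = 11/(2*7) = 11/14 = 0.7857 (rounded; the exact value 11/14 is used below)
Check constraint: 8*0.7857 = 6.2856 >= -8 -- satisfied.
Step 2: Compute optimal value.
f(x*) = 7*(11/14)^2 - 11*(11/14) = -4.3214


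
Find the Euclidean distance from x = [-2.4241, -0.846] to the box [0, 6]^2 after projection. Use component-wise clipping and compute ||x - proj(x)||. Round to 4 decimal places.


Project each component onto [0, 6].
clip(-2.4241) = 0.0, clip(-0.846) = 0.0
Projection = [0.0, 0.0]
Squared diffs: [5.8763, 0.7157]
Distance = sqrt(6.592) = 2.5675


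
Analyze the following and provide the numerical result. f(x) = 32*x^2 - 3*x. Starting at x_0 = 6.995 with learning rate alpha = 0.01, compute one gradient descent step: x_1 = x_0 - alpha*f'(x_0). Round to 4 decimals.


We compute the gradient at x_0 and apply the update.
f'(x) = 64*x - 3
f'(6.995) = 64*6.995 - 3 = 444.68
x_1 = 6.995 - 0.01*444.68 = 2.5482


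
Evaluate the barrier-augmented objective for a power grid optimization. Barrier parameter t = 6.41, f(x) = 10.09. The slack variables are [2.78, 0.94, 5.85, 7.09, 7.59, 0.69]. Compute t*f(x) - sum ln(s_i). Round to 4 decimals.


Step 1: Compute log-barrier.
ln values: [1.0225, -0.0619, 1.7664, 1.9587, 2.0268, -0.3711]
phi = -(1.0225 - 0.0619 + 1.7664 + 1.9587 + 2.0268 - 0.3711) = -6.3415
Step 2: Compute augmented objective.
t*f(x) = 6.41*10.09 = 64.6769
Total = 64.6769 - 6.3415 = 58.3354


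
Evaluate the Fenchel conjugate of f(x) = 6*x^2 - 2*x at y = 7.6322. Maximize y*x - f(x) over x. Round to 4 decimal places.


f*(y) = sup_x {y*x - a*x^2 - b*x} = sup_x {(y-b)*x - a*x^2}
FOC: (y - b) - 2a*x = 0 => x* = (y - b)/(2a)
x* = (7.6322 + 2)/(2*6) = 0.8027
f*(7.6322) = (y-b)^2/(4a) = (7.6322 + 2)^2/(4*6)
= 92.7793/24 = 3.8658


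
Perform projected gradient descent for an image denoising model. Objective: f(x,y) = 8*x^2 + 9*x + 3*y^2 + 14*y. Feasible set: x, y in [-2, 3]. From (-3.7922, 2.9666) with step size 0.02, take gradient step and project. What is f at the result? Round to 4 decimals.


Step 1: Compute gradient at (-3.7922, 2.9666).
grad_x = 2*8*-3.7922 + 9 = -51.6752
grad_y = 2*3*2.9666 + 14 = 31.7996
Step 2: Gradient step.
x_raw = -3.7922 - 0.02*-51.6752 = -2.7587
y_raw = 2.9666 - 0.02*31.7996 = 2.3306
Step 3: Project onto [-2, 3].
x_proj = clip(-2.7587) = -2.0
y_proj = clip(2.3306) = 2.3306
Step 4: Evaluate f.
f(-2.0, 2.3306) = 62.9237


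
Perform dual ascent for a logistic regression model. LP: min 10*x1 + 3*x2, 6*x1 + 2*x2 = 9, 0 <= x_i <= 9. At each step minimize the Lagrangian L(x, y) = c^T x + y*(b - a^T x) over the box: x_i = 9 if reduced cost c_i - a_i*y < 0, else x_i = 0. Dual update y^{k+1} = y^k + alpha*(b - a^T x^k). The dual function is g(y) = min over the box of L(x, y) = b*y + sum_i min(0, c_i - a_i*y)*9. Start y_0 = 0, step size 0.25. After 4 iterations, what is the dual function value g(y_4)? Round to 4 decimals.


Dual ascent for LP: min 10*x1 + 3*x2, 6*x1 + 2*x2 = 9, 0 <= x_i <= 9
Step 1: y^k = 0.0, reduced costs: (10.0, 3.0)
  x^k = (0.0, 0.0), subgradient = b - a^T x = 9.0
  y^{k+1} = 0.0 + 0.25*9.0 = 2.25
Step 2: y^k = 2.25, reduced costs: (-3.5, -1.5)
  x^k = (9.0, 9.0), subgradient = b - a^T x = -63.0
  y^{k+1} = 2.25 + 0.25*-63.0 = -13.5
Step 3: y^k = -13.5, reduced costs: (91.0, 30.0)
  x^k = (0.0, 0.0), subgradient = b - a^T x = 9.0
  y^{k+1} = -13.5 + 0.25*9.0 = -11.25
Step 4: y^k = -11.25, reduced costs: (77.5, 25.5)
  x^k = (0.0, 0.0), subgradient = b - a^T x = 9.0
  y^{k+1} = -11.25 + 0.25*9.0 = -9.0
Dual objective at y_4 = -9.0: reduced costs (64.0, 21.0), box minimizer x = (0.0, 0.0)
g(y_4) = b*y + (c1 - a1*y)*x1 + (c2 - a2*y)*x2 = 9*(-9.0) + 64.0*0.0 + 21.0*0.0 = -81.0 + 0.0 + 0.0 = -81.0


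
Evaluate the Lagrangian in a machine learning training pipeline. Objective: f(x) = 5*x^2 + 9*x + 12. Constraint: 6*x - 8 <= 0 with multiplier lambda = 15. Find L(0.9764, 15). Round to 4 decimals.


Step 1: Evaluate f(x).
f(0.9764) = 5*0.9764^2 + 9*0.9764 + 12 = 25.5544
Step 2: Evaluate g(x).
g(0.9764) = 6*0.9764 - 8 = -2.1416
Step 3: Compute Lagrangian.
L = 25.5544 + 15*-2.1416 = -6.5696


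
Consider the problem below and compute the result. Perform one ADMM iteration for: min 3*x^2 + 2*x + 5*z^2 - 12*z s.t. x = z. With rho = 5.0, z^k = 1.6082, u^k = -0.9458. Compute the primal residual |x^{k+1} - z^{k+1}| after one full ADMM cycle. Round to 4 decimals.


ADMM iteration with rho = 5.0, z^k = 1.6082, u^k = -0.9458
Step 1: x-update.
Minimize 3*x^2 + 2*x + (5.0/2)*(x - 1.6082 - 0.9458)^2
FOC: (2*3 + 5.0)*x = -2 + 5.0*(1.6082 + 0.9458)
x^{k+1} = 0.9791
Step 2: z-update.
Minimize 5*z^2 - 12*z + (5.0/2)*(0.9791 - z - 0.9458)^2
FOC: (2*5 + 5.0)*z = 12 + 5.0*(0.9791 - 0.9458)
z^{k+1} = 0.8111
Step 3: u-update.
u^{k+1} = -0.9458 + 0.9791 - 0.8111 = -0.7778
Step 4: Primal residual = |0.9791 - 0.8111| = 0.168


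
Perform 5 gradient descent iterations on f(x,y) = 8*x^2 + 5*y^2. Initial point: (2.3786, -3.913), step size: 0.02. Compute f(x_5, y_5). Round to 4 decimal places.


Gradient descent on f(x,y) = 8*x^2 + 5*y^2.
Starting point: (2.3786, -3.913), alpha = 0.02
Step 1: grad_x = 2*8*2.3786 = 38.0576, grad_y = 2*5*-3.913 = -39.13
  x_1 = 2.3786 - 0.02*38.0576 = 1.6174
  y_1 = -3.913 - 0.02*-39.13 = -3.1304
Step 2: grad_x = 2*8*1.6174 = 25.8792, grad_y = 2*5*-3.1304 = -31.304
  x_2 = 1.6174 - 0.02*25.8792 = 1.0999
  y_2 = -3.1304 - 0.02*-31.304 = -2.5043
Step 3: grad_x = 2*8*1.0999 = 17.5978, grad_y = 2*5*-2.5043 = -25.0432
  x_3 = 1.0999 - 0.02*17.5978 = 0.7479
  y_3 = -2.5043 - 0.02*-25.0432 = -2.0035
Step 4: grad_x = 2*8*0.7479 = 11.9665, grad_y = 2*5*-2.0035 = -20.0346
  x_4 = 0.7479 - 0.02*11.9665 = 0.5086
  y_4 = -2.0035 - 0.02*-20.0346 = -1.6028
Step 5: grad_x = 2*8*0.5086 = 8.1372, grad_y = 2*5*-1.6028 = -16.0276
  x_5 = 0.5086 - 0.02*8.1372 = 0.3458
  y_5 = -1.6028 - 0.02*-16.0276 = -1.2822
f(0.3458, -1.2822) = 8*0.3458^2 + 5*(-1.2822)^2 = 9.1771


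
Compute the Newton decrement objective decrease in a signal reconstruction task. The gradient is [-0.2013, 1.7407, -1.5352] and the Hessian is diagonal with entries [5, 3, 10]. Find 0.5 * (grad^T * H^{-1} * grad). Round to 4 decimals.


Step 1: H is diagonal, so H^(-1) * g = [-0.0403, 0.5802, -0.1535].
Step 2: g^T H^(-1) g = sum_i g_i^2 / H_ii
  = (-0.2013)^2/5 + (1.7407)^2/3 + (-1.5352)^2/10
  = 0.0081 + 1.01 + 0.2357 = 1.2538
Step 3: Objective decrease = 0.5 * g^T H^(-1) g = 0.6269


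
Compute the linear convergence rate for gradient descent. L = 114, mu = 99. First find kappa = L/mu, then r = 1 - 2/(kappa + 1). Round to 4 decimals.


Step 1: Compute the condition number.
kappa = L/mu = 114/99 = 1.1515
Step 2: Compute the convergence rate.
r = 1 - 2/(kappa + 1) = 1 - 2*mu/(L + mu) = (L - mu)/(L + mu) = 15/213 = 0.0704


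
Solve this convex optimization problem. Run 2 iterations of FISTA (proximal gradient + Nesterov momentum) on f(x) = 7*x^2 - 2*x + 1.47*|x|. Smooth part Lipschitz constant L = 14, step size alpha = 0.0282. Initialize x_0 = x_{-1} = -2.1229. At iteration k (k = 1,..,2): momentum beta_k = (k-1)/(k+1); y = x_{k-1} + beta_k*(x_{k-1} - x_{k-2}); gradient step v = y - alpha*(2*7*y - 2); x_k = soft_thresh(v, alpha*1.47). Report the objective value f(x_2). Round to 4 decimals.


FISTA on f(x) = 7*x^2 - 2*x + 1.47*|x|
L = 14, alpha = 0.0282
Iteration 1: beta = 0.0, y = -2.1229 + 0.0*(-2.1229 + 2.1229) = -2.1229
  grad(y) = -31.7206, v = y - alpha*grad = -1.2284
  prox(v) = soft_thresh(-1.2284, 0.0415) = -1.1869
Iteration 2: beta = 0.3333, y = -1.1869 + 0.3333*(-1.1869 + 2.1229) = -0.8749
  grad(y) = -14.2491, v = y - alpha*grad = -0.4731
  prox(v) = soft_thresh(-0.4731, 0.0415) = -0.4317
f(x_2) = 7*(-0.4317)^2 - 2*(-0.4317) + 1.47*|-0.4317| = 2.8021


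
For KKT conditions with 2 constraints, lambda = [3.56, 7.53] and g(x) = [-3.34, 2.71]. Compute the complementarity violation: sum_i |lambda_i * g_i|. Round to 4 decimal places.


KKT complementary slackness check:
lambda_1 * g_1 = 3.56 * -3.34 = -11.8904
lambda_2 * g_2 = 7.53 * 2.71 = 20.4063
Total violation = 11.8904 + 20.4063 = 32.2967


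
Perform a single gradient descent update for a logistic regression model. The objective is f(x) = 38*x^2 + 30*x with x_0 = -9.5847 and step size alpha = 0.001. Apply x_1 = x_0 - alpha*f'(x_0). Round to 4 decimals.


We compute the gradient at x_0 and apply the update.
f'(x) = 76*x + 30
f'(-9.5847) = 76*-9.5847 + 30 = -698.4372
x_1 = -9.5847 - 0.001*-698.4372 = -8.8863


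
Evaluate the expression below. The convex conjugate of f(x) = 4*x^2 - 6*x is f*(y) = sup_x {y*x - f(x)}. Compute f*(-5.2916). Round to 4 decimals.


f*(y) = sup_x {y*x - a*x^2 - b*x} = sup_x {(y-b)*x - a*x^2}
FOC: (y - b) - 2a*x = 0 => x* = (y - b)/(2a)
x* = (-5.2916 + 6)/(2*4) = 0.0886
f*(-5.2916) = (y-b)^2/(4a) = (-5.2916 + 6)^2/(4*4)
= 0.5018/16 = 0.0314


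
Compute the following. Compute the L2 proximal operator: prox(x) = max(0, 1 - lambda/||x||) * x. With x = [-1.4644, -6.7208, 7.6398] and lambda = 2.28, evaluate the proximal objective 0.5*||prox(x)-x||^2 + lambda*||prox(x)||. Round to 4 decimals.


Step 1: Compute ||x||.
||x|| = 10.2801
Step 2: Compute scaling factor.
scale = max(0, 1 - 2.28/10.2801) = 0.7782
Step 3: prox(x) = [-1.1396, -5.2302, 5.9454]
||prox(x)|| = 8.0001
Step 4: Proximal objective.
0.5*||prox-x||^2 = 2.5992
lambda*||prox|| = 18.2402
Total = 20.8394


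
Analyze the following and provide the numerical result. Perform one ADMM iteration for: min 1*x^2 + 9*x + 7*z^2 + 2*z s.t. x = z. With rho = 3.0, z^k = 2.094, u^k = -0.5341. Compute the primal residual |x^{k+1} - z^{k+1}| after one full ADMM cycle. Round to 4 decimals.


ADMM iteration with rho = 3.0, z^k = 2.094, u^k = -0.5341
Step 1: x-update.
Minimize 1*x^2 + 9*x + (3.0/2)*(x - 2.094 - 0.5341)^2
FOC: (2*1 + 3.0)*x = -9 + 3.0*(2.094 + 0.5341)
x^{k+1} = -0.2231
Step 2: z-update.
Minimize 7*z^2 + 2*z + (3.0/2)*(-0.2231 - z - 0.5341)^2
FOC: (2*7 + 3.0)*z = -2 + 3.0*(-0.2231 - 0.5341)
z^{k+1} = -0.2513
Step 3: u-update.
u^{k+1} = -0.5341 - 0.2231 + 0.2513 = -0.506
Step 4: Primal residual = |-0.2231 + 0.2513| = 0.0281


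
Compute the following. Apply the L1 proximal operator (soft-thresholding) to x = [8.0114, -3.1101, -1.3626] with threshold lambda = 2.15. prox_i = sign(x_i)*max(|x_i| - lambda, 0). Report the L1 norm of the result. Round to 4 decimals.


Soft-thresholding with lambda = 2.15:
prox(8.0114) = sign(8.0114)*max(|8.0114| - 2.15, 0) = 5.8614
prox(-3.1101) = sign(-3.1101)*max(|-3.1101| - 2.15, 0) = -0.9601
prox(-1.3626) = sign(-1.3626)*max(|-1.3626| - 2.15, 0) = 0.0
prox(x) = [5.8614, -0.9601, 0.0]
||prox(x)||_1 = 5.8614 + 0.9601 + 0.0 = 6.8215


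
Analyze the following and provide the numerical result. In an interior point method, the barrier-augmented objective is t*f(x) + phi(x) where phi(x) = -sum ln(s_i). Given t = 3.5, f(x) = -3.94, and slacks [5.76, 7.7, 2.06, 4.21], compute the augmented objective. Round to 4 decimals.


Step 1: Compute log-barrier.
ln values: [1.7509, 2.0412, 0.7227, 1.4375]
phi = -(1.7509 + 2.0412 + 0.7227 + 1.4375) = -5.9523
Step 2: Compute augmented objective.
t*f(x) = 3.5*-3.94 = -13.79
Total = -13.79 - 5.9523 = -19.7423


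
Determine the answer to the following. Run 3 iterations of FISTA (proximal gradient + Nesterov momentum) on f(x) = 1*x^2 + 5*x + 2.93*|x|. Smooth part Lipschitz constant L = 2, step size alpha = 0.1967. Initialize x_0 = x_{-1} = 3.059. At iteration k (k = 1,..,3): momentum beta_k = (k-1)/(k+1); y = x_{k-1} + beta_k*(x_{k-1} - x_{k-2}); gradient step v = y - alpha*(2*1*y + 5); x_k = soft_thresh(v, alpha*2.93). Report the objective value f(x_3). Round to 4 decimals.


FISTA on f(x) = 1*x^2 + 5*x + 2.93*|x|
L = 2, alpha = 0.1967
Iteration 1: beta = 0.0, y = 3.059 + 0.0*(3.059 - 3.059) = 3.059
  grad(y) = 11.118, v = y - alpha*grad = 0.8721
  prox(v) = soft_thresh(0.8721, 0.5763) = 0.2958
Iteration 2: beta = 0.3333, y = 0.2958 + 0.3333*(0.2958 - 3.059) = -0.6253
  grad(y) = 3.7494, v = y - alpha*grad = -1.3628
  prox(v) = soft_thresh(-1.3628, 0.5763) = -0.7865
Iteration 3: beta = 0.5, y = -0.7865 + 0.5*(-0.7865 - 0.2958) = -1.3276
  grad(y) = 2.3448, v = y - alpha*grad = -1.7888
  prox(v) = soft_thresh(-1.7888, 0.5763) = -1.2125
f(x_3) = 1*(-1.2125)^2 + 5*(-1.2125) + 2.93*|-1.2125| = -1.0397
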